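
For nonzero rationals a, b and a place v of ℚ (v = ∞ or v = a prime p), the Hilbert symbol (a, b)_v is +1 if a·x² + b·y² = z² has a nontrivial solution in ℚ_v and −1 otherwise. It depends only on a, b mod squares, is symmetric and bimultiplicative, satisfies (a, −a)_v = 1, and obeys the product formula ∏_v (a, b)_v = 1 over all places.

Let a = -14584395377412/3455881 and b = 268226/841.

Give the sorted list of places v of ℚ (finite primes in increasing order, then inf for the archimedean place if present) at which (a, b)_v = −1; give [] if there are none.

Mod squares: a ≡ -34017, b ≡ 5474. Check v ∈ {∞, 2, 3, 7, 11, 13, 17, 23, 29}.
v=11: a=11^-2·(≡6), b=11^0·(≡7) mod 11; (6|11)=-1, (7|11)=-1; (−1)^{-2·0·5}·(-1)^0·(-1)^-2 = +1.
v=2: v_2(a)=2, v_2(b)=1; units ≡ 7, 1 (mod 8); ε·ε+αω+βω = 1·0+2·0+1·0 ≡ 0  ⇒  (a,b)_2 = +1.
v=7: a=7^2·(≡3), b=7^3·(≡5) mod 7; (3|7)=-1, (5|7)=-1; (−1)^{2·3·3}·(-1)^3·(-1)^2 = -1.
v=17: a=17^3·(≡5), b=17^1·(≡13) mod 17; (5|17)=-1, (13|17)=+1; (−1)^{3·1·8}·(-1)^1·(+1)^3 = -1.
v=23: a=23^1·(≡13), b=23^1·(≡16) mod 23; (13|23)=+1, (16|23)=+1; (−1)^{1·1·11}·(+1)^1·(+1)^1 = -1.
v=29: a=29^3·(≡25), b=29^-2·(≡5) mod 29; (25|29)=+1, (5|29)=+1; (−1)^{3·-2·14}·(+1)^-2·(+1)^3 = +1.
v=3: a=3^3·(≡1), b=3^0·(≡2) mod 3; (1|3)=+1, (2|3)=-1; (−1)^{3·0·1}·(+1)^0·(-1)^3 = -1.
v=13: a=13^-4·(≡9), b=13^0·(≡4) mod 13; (9|13)=+1, (4|13)=+1; (−1)^{-4·0·6}·(+1)^0·(+1)^-4 = +1.
v=∞: -34017 < 0 and 5474 > 0  ⇒  (a,b)_∞ = +1.
(-34017, 5474 / ℚ) ramifies at {3, 7, 17, 23}: a division algebra.

[3, 7, 17, 23]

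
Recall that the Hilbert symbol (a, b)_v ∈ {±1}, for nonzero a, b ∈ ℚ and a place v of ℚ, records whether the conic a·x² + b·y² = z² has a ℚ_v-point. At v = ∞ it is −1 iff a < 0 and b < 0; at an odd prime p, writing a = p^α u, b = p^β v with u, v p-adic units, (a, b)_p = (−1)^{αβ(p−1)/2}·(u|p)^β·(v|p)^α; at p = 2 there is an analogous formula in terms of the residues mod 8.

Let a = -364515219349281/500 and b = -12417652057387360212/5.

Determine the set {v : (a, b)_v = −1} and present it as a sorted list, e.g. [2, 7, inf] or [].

(a, b) ≡ (-62205, -13585) mod (ℚ^×)²; places V = {2, 3, 5, 7, 11, 13, 19, 29, ∞}.
(a,b)_7: α=2, u≡2; β=0, v≡1 (mod 7); (2|7)=+1, (1|7)=+1; sign (−1)^0·+1^0·+1^2 = +1.
(a,b)_11: α=3, u≡2; β=5, v≡7 (mod 11); (2|11)=-1, (7|11)=-1; sign (−1)^1·-1^5·-1^3 = -1.
(a,b)_5: α=-3, u≡1; β=-1, v≡3 (mod 5); (1|5)=+1, (3|5)=-1; sign (−1)^0·+1^-1·-1^-3 = -1.
(a,b)_2: α=-2, β=2; u≡3, v≡7 (mod 8); ε(u)ε(v)=1·1, αω(v)=-2·0, βω(u)=2·1; sum ≡ 1  ⇒  -1.
(a,b)_3: α=5, u≡1; β=2, v≡2 (mod 3); (1|3)=+1, (2|3)=-1; sign (−1)^0·+1^2·-1^5 = -1.
(a,b)_13: α=3, u≡12; β=5, v≡6 (mod 13); (12|13)=+1, (6|13)=-1; sign (−1)^0·+1^5·-1^3 = -1.
(a,b)_∞: sgn(-62205)=−, sgn(-13585)=−, so -1.
(a,b)_29: α=1, u≡4; β=2, v≡5 (mod 29); (4|29)=+1, (5|29)=+1; sign (−1)^0·+1^2·+1^1 = +1.
(a,b)_19: α=2, u≡6; β=3, v≡6 (mod 19); (6|19)=+1, (6|19)=+1; sign (−1)^0·+1^3·+1^2 = +1.
|Ram(-62205, -13585)| = 6, even; anisotropic at {2, 3, 5, 11, 13, ∞}.

[2, 3, 5, 11, 13, inf]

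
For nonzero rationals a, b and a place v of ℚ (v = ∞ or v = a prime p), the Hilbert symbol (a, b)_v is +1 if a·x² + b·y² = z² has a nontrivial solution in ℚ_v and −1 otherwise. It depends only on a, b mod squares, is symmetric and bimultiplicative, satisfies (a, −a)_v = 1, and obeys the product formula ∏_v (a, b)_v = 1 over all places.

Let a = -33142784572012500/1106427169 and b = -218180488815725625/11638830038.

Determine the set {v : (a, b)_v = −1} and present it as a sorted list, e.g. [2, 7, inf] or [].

(a, b) ≡ (-5, -6118) mod (ℚ^×)²; places V = {2, 3, 5, 7, 11, 19, 23, 29, 31, 37, 43, 53, ∞}.
(a,b)_19: α=2, u≡12; β=-1, v≡7 (mod 19); (12|19)=-1, (7|19)=+1; sign (−1)^0·-1^-1·+1^2 = -1.
(a,b)_31: α=-2, u≡23; β=0, v≡4 (mod 31); (23|31)=-1, (4|31)=+1; sign (−1)^0·-1^0·+1^-2 = +1.
(a,b)_23: α=0, u≡13; β=1, v≡17 (mod 23); (13|23)=+1, (17|23)=-1; sign (−1)^0·+1^1·-1^0 = +1.
(a,b)_53: α=2, u≡30; β=2, v≡48 (mod 53); (30|53)=-1, (48|53)=-1; sign (−1)^0·-1^2·-1^2 = +1.
(a,b)_43: α=0, u≡9; β=-2, v≡17 (mod 43); (9|43)=+1, (17|43)=+1; sign (−1)^0·+1^-2·+1^0 = +1.
(a,b)_5: α=5, u≡4; β=4, v≡3 (mod 5); (4|5)=+1, (3|5)=-1; sign (−1)^0·+1^4·-1^5 = -1.
(a,b)_11: α=2, u≡6; β=-2, v≡3 (mod 11); (6|11)=-1, (3|11)=+1; sign (−1)^0·-1^-2·+1^2 = +1.
(a,b)_29: α=-2, u≡24; β=0, v≡4 (mod 29); (24|29)=+1, (4|29)=+1; sign (−1)^0·+1^0·+1^-2 = +1.
(a,b)_2: α=2, β=-1; u≡3, v≡5 (mod 8); ε(u)ε(v)=1·0, αω(v)=2·1, βω(u)=-1·1; sum ≡ 1  ⇒  -1.
(a,b)_3: α=2, u≡1; β=8, v≡2 (mod 3); (1|3)=+1, (2|3)=-1; sign (−1)^0·+1^8·-1^2 = +1.
(a,b)_7: α=4, u≡1; β=7, v≡4 (mod 7); (1|7)=+1, (4|7)=+1; sign (−1)^0·+1^7·+1^4 = +1.
(a,b)_37: α=-2, u≡14; β=-2, v≡35 (mod 37); (14|37)=-1, (35|37)=-1; sign (−1)^0·-1^-2·-1^-2 = +1.
(a,b)_∞: sgn(-5)=−, sgn(-6118)=−, so -1.
(-5, -6118 / ℚ) ramifies at {2, 5, 19, ∞}: a division algebra.

[2, 5, 19, inf]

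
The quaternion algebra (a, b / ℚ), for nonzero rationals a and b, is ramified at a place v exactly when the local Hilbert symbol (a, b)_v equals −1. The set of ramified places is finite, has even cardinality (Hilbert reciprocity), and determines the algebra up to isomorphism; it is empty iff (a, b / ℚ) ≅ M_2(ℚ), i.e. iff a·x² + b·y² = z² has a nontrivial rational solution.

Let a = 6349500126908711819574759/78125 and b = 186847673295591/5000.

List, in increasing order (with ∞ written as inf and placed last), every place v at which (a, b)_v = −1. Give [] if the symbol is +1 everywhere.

[5, 11, 19, 23]

Mod squares: a ≡ 1155, b ≡ 163438. Check v ∈ {∞, 2, 3, 5, 7, 11, 17, 19, 23}.
v=5: a=5^-7·(≡4), b=5^-4·(≡2) mod 5; (4|5)=+1, (2|5)=-1; (−1)^{-7·-4·2}·(+1)^-4·(-1)^-7 = -1.
v=∞: 1155 > 0 and 163438 > 0  ⇒  (a,b)_∞ = +1.
v=2: v_2(a)=0, v_2(b)=-3; units ≡ 3, 7 (mod 8); ε·ε+αω+βω = 1·1+0·0+-3·1 ≡ 0  ⇒  (a,b)_2 = +1.
v=11: a=11^7·(≡7), b=11^3·(≡10) mod 11; (7|11)=-1, (10|11)=-1; (−1)^{7·3·5}·(-1)^3·(-1)^7 = -1.
v=19: a=19^2·(≡3), b=19^1·(≡8) mod 19; (3|19)=-1, (8|19)=-1; (−1)^{2·1·9}·(-1)^1·(-1)^2 = -1.
v=17: a=17^2·(≡2), b=17^1·(≡2) mod 17; (2|17)=+1, (2|17)=+1; (−1)^{2·1·8}·(+1)^1·(+1)^2 = +1.
v=3: a=3^13·(≡1), b=3^6·(≡1) mod 3; (1|3)=+1, (1|3)=+1; (−1)^{13·6·1}·(+1)^6·(+1)^13 = +1.
v=7: a=7^1·(≡2), b=7^2·(≡4) mod 7; (2|7)=+1, (4|7)=+1; (−1)^{1·2·3}·(+1)^2·(+1)^1 = +1.
v=23: a=23^4·(≡7), b=23^3·(≡7) mod 23; (7|23)=-1, (7|23)=-1; (−1)^{4·3·11}·(-1)^3·(-1)^4 = -1.
|Ram(1155, 163438)| = 4, even; anisotropic at {5, 11, 19, 23}.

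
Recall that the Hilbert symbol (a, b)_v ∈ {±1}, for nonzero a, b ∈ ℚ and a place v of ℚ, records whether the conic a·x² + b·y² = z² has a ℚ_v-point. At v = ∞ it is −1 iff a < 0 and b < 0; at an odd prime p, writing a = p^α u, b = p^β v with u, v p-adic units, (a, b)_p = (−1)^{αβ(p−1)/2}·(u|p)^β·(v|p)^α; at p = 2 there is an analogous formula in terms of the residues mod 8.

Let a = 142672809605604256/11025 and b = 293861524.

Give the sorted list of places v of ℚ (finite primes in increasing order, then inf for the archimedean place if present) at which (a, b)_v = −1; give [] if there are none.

Mod squares: a ≡ 874, b ≡ 73465381. Check v ∈ {∞, 2, 3, 5, 7, 11, 17, 19, 23, 29, 31}.
v=3: a=3^-2·(≡1), b=3^0·(≡1) mod 3; (1|3)=+1, (1|3)=+1; (−1)^{-2·0·1}·(+1)^0·(+1)^-2 = +1.
v=19: a=19^3·(≡18), b=19^1·(≡16) mod 19; (18|19)=-1, (16|19)=+1; (−1)^{3·1·9}·(-1)^1·(+1)^3 = +1.
v=29: a=29^2·(≡7), b=29^1·(≡5) mod 29; (7|29)=+1, (5|29)=+1; (−1)^{2·1·14}·(+1)^1·(+1)^2 = +1.
v=7: a=7^-2·(≡6), b=7^0·(≡5) mod 7; (6|7)=-1, (5|7)=-1; (−1)^{-2·0·3}·(-1)^0·(-1)^-2 = +1.
v=∞: 874 > 0 and 73465381 > 0  ⇒  (a,b)_∞ = +1.
v=11: a=11^2·(≡1), b=11^1·(≡7) mod 11; (1|11)=+1, (7|11)=-1; (−1)^{2·1·5}·(+1)^1·(-1)^2 = +1.
v=2: v_2(a)=5, v_2(b)=2; units ≡ 5, 5 (mod 8); ε·ε+αω+βω = 0·0+5·1+2·1 ≡ 1  ⇒  (a,b)_2 = -1.
v=5: a=5^-2·(≡1), b=5^0·(≡4) mod 5; (1|5)=+1, (4|5)=+1; (−1)^{-2·0·2}·(+1)^0·(+1)^-2 = +1.
v=23: a=23^1·(≡7), b=23^1·(≡19) mod 23; (7|23)=-1, (19|23)=-1; (−1)^{1·1·11}·(-1)^1·(-1)^1 = -1.
v=31: a=31^2·(≡12), b=31^1·(≡7) mod 31; (12|31)=-1, (7|31)=+1; (−1)^{2·1·15}·(-1)^1·(+1)^2 = -1.
v=17: a=17^2·(≡11), b=17^1·(≡15) mod 17; (11|17)=-1, (15|17)=+1; (−1)^{2·1·8}·(-1)^1·(+1)^2 = -1.
Ram(874, 73465381) = {2, 17, 23, 31}; no ℚ_2-point on the conic.

[2, 17, 23, 31]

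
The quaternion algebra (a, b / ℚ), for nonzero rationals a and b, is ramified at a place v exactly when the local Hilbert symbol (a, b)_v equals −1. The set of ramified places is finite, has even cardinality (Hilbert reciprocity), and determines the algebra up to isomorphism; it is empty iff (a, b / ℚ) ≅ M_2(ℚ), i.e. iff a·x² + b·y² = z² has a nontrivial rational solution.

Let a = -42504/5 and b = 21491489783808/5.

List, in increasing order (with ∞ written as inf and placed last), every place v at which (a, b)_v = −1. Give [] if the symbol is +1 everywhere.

[3, 5, 7, 23]

Mod squares: a ≡ -53130, b ≡ 1265. Check v ∈ {∞, 2, 3, 5, 7, 11, 23}.
v=∞: -53130 < 0 and 1265 > 0  ⇒  (a,b)_∞ = +1.
v=11: a=11^1·(≡6), b=11^3·(≡4) mod 11; (6|11)=-1, (4|11)=+1; (−1)^{1·3·5}·(-1)^3·(+1)^1 = +1.
v=7: a=7^1·(≡5), b=7^0·(≡6) mod 7; (5|7)=-1, (6|7)=-1; (−1)^{1·0·3}·(-1)^0·(-1)^1 = -1.
v=23: a=23^1·(≡3), b=23^3·(≡16) mod 23; (3|23)=+1, (16|23)=+1; (−1)^{1·3·11}·(+1)^3·(+1)^1 = -1.
v=2: v_2(a)=3, v_2(b)=14; units ≡ 3, 1 (mod 8); ε·ε+αω+βω = 1·0+3·0+14·1 ≡ 0  ⇒  (a,b)_2 = +1.
v=3: a=3^1·(≡2), b=3^4·(≡2) mod 3; (2|3)=-1, (2|3)=-1; (−1)^{1·4·1}·(-1)^4·(-1)^1 = -1.
v=5: a=5^-1·(≡1), b=5^-1·(≡3) mod 5; (1|5)=+1, (3|5)=-1; (−1)^{-1·-1·2}·(+1)^-1·(-1)^-1 = -1.
|Ram(-53130, 1265)| = 4, even; anisotropic at {3, 5, 7, 23}.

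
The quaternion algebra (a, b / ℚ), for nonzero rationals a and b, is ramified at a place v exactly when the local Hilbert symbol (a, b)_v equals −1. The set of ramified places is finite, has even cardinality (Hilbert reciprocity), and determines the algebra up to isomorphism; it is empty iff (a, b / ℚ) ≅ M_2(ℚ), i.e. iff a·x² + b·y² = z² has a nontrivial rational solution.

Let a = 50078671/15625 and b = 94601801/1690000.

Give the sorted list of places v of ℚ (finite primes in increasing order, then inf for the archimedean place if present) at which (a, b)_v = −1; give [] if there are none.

[]

Mod squares: a ≡ 31, b ≡ 41. Check v ∈ {∞, 2, 5, 7, 13, 31, 41}.
v=5: a=5^-6·(≡1), b=5^-4·(≡4) mod 5; (1|5)=+1, (4|5)=+1; (−1)^{-6·-4·2}·(+1)^-4·(+1)^-6 = +1.
v=13: a=13^0·(≡7), b=13^-2·(≡7) mod 13; (7|13)=-1, (7|13)=-1; (−1)^{0·-2·6}·(-1)^-2·(-1)^0 = +1.
v=31: a=31^3·(≡7), b=31^2·(≡4) mod 31; (7|31)=+1, (4|31)=+1; (−1)^{3·2·15}·(+1)^2·(+1)^3 = +1.
v=41: a=41^2·(≡37), b=41^1·(≡8) mod 41; (37|41)=+1, (8|41)=+1; (−1)^{2·1·20}·(+1)^1·(+1)^2 = +1.
v=∞: 31 > 0 and 41 > 0  ⇒  (a,b)_∞ = +1.
v=2: v_2(a)=0, v_2(b)=-4; units ≡ 7, 1 (mod 8); ε·ε+αω+βω = 1·0+0·0+-4·0 ≡ 0  ⇒  (a,b)_2 = +1.
v=7: a=7^0·(≡6), b=7^4·(≡3) mod 7; (6|7)=-1, (3|7)=-1; (−1)^{0·4·3}·(-1)^4·(-1)^0 = +1.
Every local symbol is +1, so the conic 31·x² + 41·y² = z² has ℚ_v-points for all v and hence a ℚ-point; (a, b / ℚ) ≅ M_2(ℚ).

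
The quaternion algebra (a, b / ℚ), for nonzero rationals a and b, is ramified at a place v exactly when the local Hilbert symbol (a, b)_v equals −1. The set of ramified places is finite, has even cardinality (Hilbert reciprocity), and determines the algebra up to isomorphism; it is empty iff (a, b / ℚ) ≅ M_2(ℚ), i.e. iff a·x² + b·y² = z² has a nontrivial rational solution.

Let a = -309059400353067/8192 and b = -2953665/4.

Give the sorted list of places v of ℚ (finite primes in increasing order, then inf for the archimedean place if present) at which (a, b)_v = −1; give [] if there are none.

[3, 13, 17, inf]

Mod squares: a ≡ -6, b ≡ -36465. Check v ∈ {∞, 2, 3, 5, 7, 11, 13, 17}.
v=2: v_2(a)=-13, v_2(b)=-2; units ≡ 5, 7 (mod 8); ε·ε+αω+βω = 0·1+-13·0+-2·1 ≡ 0  ⇒  (a,b)_2 = +1.
v=7: a=7^2·(≡2), b=7^0·(≡5) mod 7; (2|7)=+1, (5|7)=-1; (−1)^{2·0·3}·(+1)^0·(-1)^2 = +1.
v=11: a=11^0·(≡4), b=11^1·(≡7) mod 11; (4|11)=+1, (7|11)=-1; (−1)^{0·1·5}·(+1)^1·(-1)^0 = +1.
v=∞: -6 < 0 and -36465 < 0  ⇒  (a,b)_∞ = -1.
v=3: a=3^17·(≡1), b=3^5·(≡1) mod 3; (1|3)=+1, (1|3)=+1; (−1)^{17·5·1}·(+1)^5·(+1)^17 = -1.
v=5: a=5^0·(≡4), b=5^1·(≡3) mod 5; (4|5)=+1, (3|5)=-1; (−1)^{0·1·2}·(+1)^1·(-1)^0 = +1.
v=13: a=13^2·(≡8), b=13^1·(≡12) mod 13; (8|13)=-1, (12|13)=+1; (−1)^{2·1·6}·(-1)^1·(+1)^2 = -1.
v=17: a=17^2·(≡3), b=17^1·(≡3) mod 17; (3|17)=-1, (3|17)=-1; (−1)^{2·1·8}·(-1)^1·(-1)^2 = -1.
|Ram(-6, -36465)| = 4, even; anisotropic at {3, 13, 17, ∞}.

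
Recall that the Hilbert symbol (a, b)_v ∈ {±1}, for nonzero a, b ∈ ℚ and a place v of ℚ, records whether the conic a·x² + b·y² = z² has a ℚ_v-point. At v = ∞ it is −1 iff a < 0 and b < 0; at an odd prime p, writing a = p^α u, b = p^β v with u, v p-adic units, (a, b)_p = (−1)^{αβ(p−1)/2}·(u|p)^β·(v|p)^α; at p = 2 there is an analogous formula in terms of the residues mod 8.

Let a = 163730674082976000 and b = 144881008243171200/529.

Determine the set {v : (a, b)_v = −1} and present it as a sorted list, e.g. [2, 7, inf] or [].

[5, 7, 11, 19]

(a, b) ≡ (373065, 16302) mod (ℚ^×)²; places V = {2, 3, 5, 7, 11, 13, 17, 19, 23, ∞}.
(a,b)_13: α=4, u≡1; β=5, v≡5 (mod 13); (1|13)=+1, (5|13)=-1; sign (−1)^0·+1^5·-1^4 = +1.
(a,b)_3: α=1, u≡2; β=5, v≡1 (mod 3); (2|3)=-1, (1|3)=+1; sign (−1)^1·-1^5·+1^1 = +1.
(a,b)_5: α=3, u≡3; β=2, v≡2 (mod 5); (3|5)=-1, (2|5)=-1; sign (−1)^0·-1^2·-1^3 = -1.
(a,b)_7: α=5, u≡1; β=4, v≡3 (mod 7); (1|7)=+1, (3|7)=-1; sign (−1)^0·+1^4·-1^5 = -1.
(a,b)_2: α=8, β=7; u≡1, v≡7 (mod 8); ε(u)ε(v)=0·1, αω(v)=8·0, βω(u)=7·0; sum ≡ 0  ⇒  +1.
(a,b)_19: α=1, u≡12; β=1, v≡10 (mod 19); (12|19)=-1, (10|19)=-1; sign (−1)^1·-1^1·-1^1 = -1.
(a,b)_11: α=1, u≡6; β=1, v≡2 (mod 11); (6|11)=-1, (2|11)=-1; sign (−1)^1·-1^1·-1^1 = -1.
(a,b)_23: α=0, u≡7; β=-2, v≡2 (mod 23); (7|23)=-1, (2|23)=+1; sign (−1)^0·-1^-2·+1^0 = +1.
(a,b)_∞: sgn(373065)=+, sgn(16302)=+, so +1.
(a,b)_17: α=1, u≡4; β=0, v≡16 (mod 17); (4|17)=+1, (16|17)=+1; sign (−1)^0·+1^0·+1^1 = +1.
Ram(373065, 16302) = {5, 7, 11, 19}; no ℚ_5-point on the conic.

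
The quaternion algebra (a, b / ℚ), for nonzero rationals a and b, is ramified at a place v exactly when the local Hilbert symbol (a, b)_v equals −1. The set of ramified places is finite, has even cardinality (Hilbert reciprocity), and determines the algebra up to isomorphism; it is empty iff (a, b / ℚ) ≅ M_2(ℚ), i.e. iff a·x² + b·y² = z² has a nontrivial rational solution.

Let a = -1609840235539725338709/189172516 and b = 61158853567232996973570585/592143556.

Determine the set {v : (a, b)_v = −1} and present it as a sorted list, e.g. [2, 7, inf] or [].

(a, b) ≡ (-29, 4619265) mod (ℚ^×)²; places V = {2, 3, 5, 7, 13, 23, 29, 37, 41, 43, ∞}.
(a,b)_13: α=-2, u≡1; β=0, v≡9 (mod 13); (1|13)=+1, (9|13)=+1; sign (−1)^0·+1^0·+1^-2 = +1.
(a,b)_∞: sgn(-29)=−, sgn(4619265)=+, so +1.
(a,b)_5: α=0, u≡1; β=1, v≡2 (mod 5); (1|5)=+1, (2|5)=-1; sign (−1)^0·+1^1·-1^0 = +1.
(a,b)_29: α=1, u≡7; β=1, v≡10 (mod 29); (7|29)=+1, (10|29)=-1; sign (−1)^0·+1^1·-1^1 = -1.
(a,b)_2: α=-2, β=-2; u≡3, v≡1 (mod 8); ε(u)ε(v)=1·0, αω(v)=-2·0, βω(u)=-2·1; sum ≡ 0  ⇒  +1.
(a,b)_43: α=2, u≡25; β=0, v≡8 (mod 43); (25|43)=+1, (8|43)=-1; sign (−1)^0·+1^0·-1^2 = +1.
(a,b)_41: α=2, u≡11; β=3, v≡26 (mod 41); (11|41)=-1, (26|41)=-1; sign (−1)^0·-1^3·-1^2 = -1.
(a,b)_7: α=6, u≡6; β=9, v≡6 (mod 7); (6|7)=-1, (6|7)=-1; sign (−1)^0·-1^9·-1^6 = -1.
(a,b)_3: α=4, u≡1; β=7, v≡2 (mod 3); (1|3)=+1, (2|3)=-1; sign (−1)^0·+1^7·-1^4 = +1.
(a,b)_37: α=4, u≡29; β=5, v≡7 (mod 37); (29|37)=-1, (7|37)=+1; sign (−1)^0·-1^5·+1^4 = -1.
(a,b)_23: α=-4, u≡17; β=-6, v≡14 (mod 23); (17|23)=-1, (14|23)=-1; sign (−1)^0·-1^-6·-1^-4 = +1.
Ram(-29, 4619265) = {7, 29, 37, 41}; no ℚ_7-point on the conic.

[7, 29, 37, 41]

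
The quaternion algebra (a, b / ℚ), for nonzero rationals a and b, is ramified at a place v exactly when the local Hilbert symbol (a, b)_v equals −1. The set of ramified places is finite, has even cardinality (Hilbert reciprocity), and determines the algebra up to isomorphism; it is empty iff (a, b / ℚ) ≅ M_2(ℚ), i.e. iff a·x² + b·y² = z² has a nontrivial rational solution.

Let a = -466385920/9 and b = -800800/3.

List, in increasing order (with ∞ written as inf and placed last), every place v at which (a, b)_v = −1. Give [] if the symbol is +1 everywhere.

[3, inf]

Mod squares: a ≡ -55, b ≡ -6006. Check v ∈ {∞, 2, 3, 5, 7, 11, 13}.
v=11: a=11^1·(≡6), b=11^1·(≡3) mod 11; (6|11)=-1, (3|11)=+1; (−1)^{1·1·5}·(-1)^1·(+1)^1 = +1.
v=13: a=13^2·(≡10), b=13^1·(≡11) mod 13; (10|13)=+1, (11|13)=-1; (−1)^{2·1·6}·(+1)^1·(-1)^2 = +1.
v=∞: -55 < 0 and -6006 < 0  ⇒  (a,b)_∞ = -1.
v=7: a=7^2·(≡1), b=7^1·(≡5) mod 7; (1|7)=+1, (5|7)=-1; (−1)^{2·1·3}·(+1)^1·(-1)^2 = +1.
v=3: a=3^-2·(≡2), b=3^-1·(≡2) mod 3; (2|3)=-1, (2|3)=-1; (−1)^{-2·-1·1}·(-1)^-1·(-1)^-2 = -1.
v=5: a=5^1·(≡4), b=5^2·(≡1) mod 5; (4|5)=+1, (1|5)=+1; (−1)^{1·2·2}·(+1)^2·(+1)^1 = +1.
v=2: v_2(a)=10, v_2(b)=5; units ≡ 1, 5 (mod 8); ε·ε+αω+βω = 0·0+10·1+5·0 ≡ 0  ⇒  (a,b)_2 = +1.
|Ram(-55, -6006)| = 2, even; anisotropic at {3, ∞}.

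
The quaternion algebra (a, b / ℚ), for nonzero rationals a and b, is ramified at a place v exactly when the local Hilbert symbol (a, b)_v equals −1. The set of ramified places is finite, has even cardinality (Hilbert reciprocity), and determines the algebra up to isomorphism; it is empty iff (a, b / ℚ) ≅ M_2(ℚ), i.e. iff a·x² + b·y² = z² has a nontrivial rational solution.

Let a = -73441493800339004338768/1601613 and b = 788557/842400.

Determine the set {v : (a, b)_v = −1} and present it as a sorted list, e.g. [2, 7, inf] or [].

[13, 37]

(a, b) ≡ (-16185169, 3458) mod (ℚ^×)²; places V = {2, 3, 5, 7, 11, 13, 19, 23, 37, ∞}.
(a,b)_∞: sgn(-16185169)=−, sgn(3458)=+, so +1.
(a,b)_7: α=9, u≡3; β=3, v≡4 (mod 7); (3|7)=-1, (4|7)=+1; sign (−1)^1·-1^3·+1^9 = +1.
(a,b)_23: α=1, u≡20; β=0, v≡1 (mod 23); (20|23)=-1, (1|23)=+1; sign (−1)^0·-1^0·+1^1 = +1.
(a,b)_3: α=-6, u≡2; β=-4, v≡2 (mod 3); (2|3)=-1, (2|3)=-1; sign (−1)^0·-1^-4·-1^-6 = +1.
(a,b)_5: α=0, u≡4; β=-2, v≡2 (mod 5); (4|5)=+1, (2|5)=-1; sign (−1)^0·+1^-2·-1^0 = +1.
(a,b)_13: α=-3, u≡10; β=-1, v≡2 (mod 13); (10|13)=+1, (2|13)=-1; sign (−1)^0·+1^-1·-1^-3 = -1.
(a,b)_2: α=4, β=-5; u≡7, v≡1 (mod 8); ε(u)ε(v)=1·0, αω(v)=4·0, βω(u)=-5·0; sum ≡ 0  ⇒  +1.
(a,b)_19: α=3, u≡12; β=1, v≡4 (mod 19); (12|19)=-1, (4|19)=+1; sign (−1)^1·-1^1·+1^3 = +1.
(a,b)_37: α=1, u≡35; β=0, v≡20 (mod 37); (35|37)=-1, (20|37)=-1; sign (−1)^0·-1^0·-1^1 = -1.
(a,b)_11: α=7, u≡4; β=2, v≡3 (mod 11); (4|11)=+1, (3|11)=+1; sign (−1)^0·+1^2·+1^7 = +1.
(-16185169, 3458 / ℚ) ramifies at {13, 37}: a division algebra.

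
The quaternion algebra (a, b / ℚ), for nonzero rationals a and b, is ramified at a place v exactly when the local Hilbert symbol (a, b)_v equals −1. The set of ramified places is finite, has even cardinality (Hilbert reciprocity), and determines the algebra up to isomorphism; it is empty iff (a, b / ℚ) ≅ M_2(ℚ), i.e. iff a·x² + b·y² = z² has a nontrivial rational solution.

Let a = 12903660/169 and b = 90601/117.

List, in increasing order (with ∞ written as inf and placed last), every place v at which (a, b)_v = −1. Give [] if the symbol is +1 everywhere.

[5, 7, 11, 19]

(a, b) ≡ (7315, 13) mod (ℚ^×)²; places V = {2, 3, 5, 7, 11, 13, 19, 43, ∞}.
(a,b)_5: α=1, u≡3; β=0, v≡3 (mod 5); (3|5)=-1, (3|5)=-1; sign (−1)^0·-1^0·-1^1 = -1.
(a,b)_19: α=1, u≡17; β=0, v≡3 (mod 19); (17|19)=+1, (3|19)=-1; sign (−1)^0·+1^0·-1^1 = -1.
(a,b)_11: α=1, u≡5; β=0, v≡7 (mod 11); (5|11)=+1, (7|11)=-1; sign (−1)^0·+1^0·-1^1 = -1.
(a,b)_13: α=-2, u≡3; β=-1, v≡12 (mod 13); (3|13)=+1, (12|13)=+1; sign (−1)^0·+1^-1·+1^-2 = +1.
(a,b)_∞: sgn(7315)=+, sgn(13)=+, so +1.
(a,b)_2: α=2, β=0; u≡3, v≡5 (mod 8); ε(u)ε(v)=1·0, αω(v)=2·1, βω(u)=0·1; sum ≡ 0  ⇒  +1.
(a,b)_3: α=2, u≡1; β=-2, v≡1 (mod 3); (1|3)=+1, (1|3)=+1; sign (−1)^0·+1^-2·+1^2 = +1.
(a,b)_7: α=3, u≡2; β=2, v≡3 (mod 7); (2|7)=+1, (3|7)=-1; sign (−1)^0·+1^2·-1^3 = -1.
(a,b)_43: α=0, u≡27; β=2, v≡21 (mod 43); (27|43)=-1, (21|43)=+1; sign (−1)^0·-1^2·+1^0 = +1.
|Ram(7315, 13)| = 4, even; anisotropic at {5, 7, 11, 19}.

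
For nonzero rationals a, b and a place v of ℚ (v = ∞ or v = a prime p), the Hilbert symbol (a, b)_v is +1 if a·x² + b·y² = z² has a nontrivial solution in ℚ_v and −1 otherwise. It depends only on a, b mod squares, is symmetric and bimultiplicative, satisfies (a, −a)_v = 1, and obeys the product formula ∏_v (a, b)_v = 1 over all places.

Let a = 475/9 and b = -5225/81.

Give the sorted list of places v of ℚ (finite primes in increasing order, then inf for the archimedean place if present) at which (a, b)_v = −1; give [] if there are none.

[2, 11]

Mod squares: a ≡ 19, b ≡ -209. Check v ∈ {∞, 2, 3, 5, 11, 19}.
v=19: a=19^1·(≡7), b=19^1·(≡2) mod 19; (7|19)=+1, (2|19)=-1; (−1)^{1·1·9}·(+1)^1·(-1)^1 = +1.
v=2: v_2(a)=0, v_2(b)=0; units ≡ 3, 7 (mod 8); ε·ε+αω+βω = 1·1+0·0+0·1 ≡ 1  ⇒  (a,b)_2 = -1.
v=11: a=11^0·(≡10), b=11^1·(≡5) mod 11; (10|11)=-1, (5|11)=+1; (−1)^{0·1·5}·(-1)^1·(+1)^0 = -1.
v=5: a=5^2·(≡1), b=5^2·(≡1) mod 5; (1|5)=+1, (1|5)=+1; (−1)^{2·2·2}·(+1)^2·(+1)^2 = +1.
v=∞: 19 > 0 and -209 < 0  ⇒  (a,b)_∞ = +1.
v=3: a=3^-2·(≡1), b=3^-4·(≡1) mod 3; (1|3)=+1, (1|3)=+1; (−1)^{-2·-4·1}·(+1)^-4·(+1)^-2 = +1.
(19, -209 / ℚ) ramifies at {2, 11}: a division algebra.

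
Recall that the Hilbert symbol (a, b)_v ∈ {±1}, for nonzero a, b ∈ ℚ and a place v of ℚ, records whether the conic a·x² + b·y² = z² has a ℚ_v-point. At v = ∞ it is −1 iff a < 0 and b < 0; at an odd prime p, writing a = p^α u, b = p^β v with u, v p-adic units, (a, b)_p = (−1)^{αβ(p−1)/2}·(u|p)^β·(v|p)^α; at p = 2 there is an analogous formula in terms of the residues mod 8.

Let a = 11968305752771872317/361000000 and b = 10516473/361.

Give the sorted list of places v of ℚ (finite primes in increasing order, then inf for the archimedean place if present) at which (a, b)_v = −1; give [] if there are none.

Mod squares: a ≡ 37, b ≡ 1073. Check v ∈ {∞, 2, 3, 5, 11, 19, 23, 29, 37}.
v=19: a=19^-2·(≡3), b=19^-2·(≡11) mod 19; (3|19)=-1, (11|19)=+1; (−1)^{-2·-2·9}·(-1)^-2·(+1)^-2 = +1.
v=3: a=3^10·(≡1), b=3^4·(≡2) mod 3; (1|3)=+1, (2|3)=-1; (−1)^{10·4·1}·(+1)^4·(-1)^10 = +1.
v=23: a=23^2·(≡14), b=23^0·(≡10) mod 23; (14|23)=-1, (10|23)=-1; (−1)^{2·0·11}·(-1)^0·(-1)^2 = +1.
v=29: a=29^4·(≡19), b=29^1·(≡15) mod 29; (19|29)=-1, (15|29)=-1; (−1)^{4·1·14}·(-1)^1·(-1)^4 = -1.
v=37: a=37^1·(≡12), b=37^1·(≡17) mod 37; (12|37)=+1, (17|37)=-1; (−1)^{1·1·18}·(+1)^1·(-1)^1 = -1.
v=2: v_2(a)=-6, v_2(b)=0; units ≡ 5, 1 (mod 8); ε·ε+αω+βω = 0·0+-6·0+0·1 ≡ 0  ⇒  (a,b)_2 = +1.
v=∞: 37 > 0 and 1073 > 0  ⇒  (a,b)_∞ = +1.
v=5: a=5^-6·(≡3), b=5^0·(≡3) mod 5; (3|5)=-1, (3|5)=-1; (−1)^{-6·0·2}·(-1)^0·(-1)^-6 = +1.
v=11: a=11^4·(≡5), b=11^2·(≡10) mod 11; (5|11)=+1, (10|11)=-1; (−1)^{4·2·5}·(+1)^2·(-1)^4 = +1.
|Ram(37, 1073)| = 2, even; anisotropic at {29, 37}.

[29, 37]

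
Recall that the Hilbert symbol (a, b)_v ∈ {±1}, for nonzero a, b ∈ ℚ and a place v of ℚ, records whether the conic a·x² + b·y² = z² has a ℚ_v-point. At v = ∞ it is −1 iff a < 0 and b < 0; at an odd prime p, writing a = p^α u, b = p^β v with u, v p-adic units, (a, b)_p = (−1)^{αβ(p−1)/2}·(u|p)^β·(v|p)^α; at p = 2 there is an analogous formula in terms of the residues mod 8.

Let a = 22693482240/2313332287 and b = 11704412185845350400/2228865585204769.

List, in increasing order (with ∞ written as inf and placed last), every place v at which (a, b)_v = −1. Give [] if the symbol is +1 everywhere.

[3, 11]

(a, b) ≡ (105, 11) mod (ℚ^×)²; places V = {2, 3, 5, 7, 11, 13, 17, 53, ∞}.
(a,b)_∞: sgn(105)=+, sgn(11)=+, so +1.
(a,b)_17: α=2, u≡10; β=4, v≡6 (mod 17); (10|17)=-1, (6|17)=-1; sign (−1)^0·-1^4·-1^2 = +1.
(a,b)_13: α=2, u≡10; β=4, v≡11 (mod 13); (10|13)=+1, (11|13)=-1; sign (−1)^0·+1^4·-1^2 = +1.
(a,b)_7: α=-7, u≡1; β=-10, v≡4 (mod 7); (1|7)=+1, (4|7)=+1; sign (−1)^0·+1^-10·+1^-7 = +1.
(a,b)_2: α=8, β=14; u≡1, v≡3 (mod 8); ε(u)ε(v)=0·1, αω(v)=8·1, βω(u)=14·0; sum ≡ 0  ⇒  +1.
(a,b)_3: α=1, u≡2; β=2, v≡2 (mod 3); (2|3)=-1, (2|3)=-1; sign (−1)^0·-1^2·-1^1 = -1.
(a,b)_11: α=2, u≡6; β=3, v≡5 (mod 11); (6|11)=-1, (5|11)=+1; sign (−1)^0·-1^3·+1^2 = -1.
(a,b)_5: α=1, u≡4; β=2, v≡4 (mod 5); (4|5)=+1, (4|5)=+1; sign (−1)^0·+1^2·+1^1 = +1.
(a,b)_53: α=-2, u≡4; β=-4, v≡1 (mod 53); (4|53)=+1, (1|53)=+1; sign (−1)^0·+1^-4·+1^-2 = +1.
|Ram(105, 11)| = 2, even; anisotropic at {3, 11}.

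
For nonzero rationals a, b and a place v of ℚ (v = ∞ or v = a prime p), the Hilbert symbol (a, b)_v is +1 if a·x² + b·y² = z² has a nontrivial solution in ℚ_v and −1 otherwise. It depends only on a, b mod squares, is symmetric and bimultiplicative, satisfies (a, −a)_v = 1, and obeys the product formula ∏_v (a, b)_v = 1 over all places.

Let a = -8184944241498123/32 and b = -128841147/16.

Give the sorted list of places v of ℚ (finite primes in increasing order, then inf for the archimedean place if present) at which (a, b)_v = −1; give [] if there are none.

[2, 17, 23, 37, 41, inf]

Mod squares: a ≡ -6047206, b ≡ -14315683. Check v ∈ {∞, 2, 3, 11, 17, 19, 23, 37, 41, 47}.
v=47: a=47^2·(≡27), b=47^1·(≡16) mod 47; (27|47)=+1, (16|47)=+1; (−1)^{2·1·23}·(+1)^1·(+1)^2 = +1.
v=23: a=23^1·(≡7), b=23^1·(≡10) mod 23; (7|23)=-1, (10|23)=-1; (−1)^{1·1·11}·(-1)^1·(-1)^1 = -1.
v=11: a=11^1·(≡5), b=11^0·(≡1) mod 11; (5|11)=+1, (1|11)=+1; (−1)^{1·0·5}·(+1)^0·(+1)^1 = +1.
v=41: a=41^2·(≡3), b=41^1·(≡14) mod 41; (3|41)=-1, (14|41)=-1; (−1)^{2·1·20}·(-1)^1·(-1)^2 = -1.
v=2: v_2(a)=-5, v_2(b)=-4; units ≡ 5, 5 (mod 8); ε·ε+αω+βω = 0·0+-5·1+-4·1 ≡ 1  ⇒  (a,b)_2 = -1.
v=17: a=17^1·(≡7), b=17^1·(≡2) mod 17; (7|17)=-1, (2|17)=+1; (−1)^{1·1·8}·(-1)^1·(+1)^1 = -1.
v=19: a=19^1·(≡3), b=19^1·(≡17) mod 19; (3|19)=-1, (17|19)=+1; (−1)^{1·1·9}·(-1)^1·(+1)^1 = +1.
v=3: a=3^6·(≡2), b=3^2·(≡2) mod 3; (2|3)=-1, (2|3)=-1; (−1)^{6·2·1}·(-1)^2·(-1)^6 = +1.
v=∞: -6047206 < 0 and -14315683 < 0  ⇒  (a,b)_∞ = -1.
v=37: a=37^1·(≡33), b=37^0·(≡32) mod 37; (33|37)=+1, (32|37)=-1; (−1)^{1·0·18}·(+1)^0·(-1)^1 = -1.
|Ram(-6047206, -14315683)| = 6, even; anisotropic at {2, 17, 23, 37, 41, ∞}.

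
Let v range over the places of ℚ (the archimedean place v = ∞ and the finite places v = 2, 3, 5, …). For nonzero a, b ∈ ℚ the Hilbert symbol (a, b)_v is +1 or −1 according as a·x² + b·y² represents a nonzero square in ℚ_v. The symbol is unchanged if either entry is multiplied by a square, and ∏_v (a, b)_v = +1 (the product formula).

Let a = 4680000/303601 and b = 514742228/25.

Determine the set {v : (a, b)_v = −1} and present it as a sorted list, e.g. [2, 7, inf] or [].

Mod squares: a ≡ 13, b ≡ 6293. Check v ∈ {∞, 2, 3, 5, 7, 11, 13, 19, 29, 31}.
v=∞: 13 > 0 and 6293 > 0  ⇒  (a,b)_∞ = +1.
v=11: a=11^0·(≡6), b=11^2·(≡9) mod 11; (6|11)=-1, (9|11)=+1; (−1)^{0·2·5}·(-1)^2·(+1)^0 = +1.
v=31: a=31^0·(≡3), b=31^1·(≡11) mod 31; (3|31)=-1, (11|31)=-1; (−1)^{0·1·15}·(-1)^1·(-1)^0 = -1.
v=5: a=5^4·(≡3), b=5^-2·(≡3) mod 5; (3|5)=-1, (3|5)=-1; (−1)^{4·-2·2}·(-1)^-2·(-1)^4 = +1.
v=2: v_2(a)=6, v_2(b)=2; units ≡ 5, 5 (mod 8); ε·ε+αω+βω = 0·0+6·1+2·1 ≡ 0  ⇒  (a,b)_2 = +1.
v=29: a=29^-2·(≡23), b=29^1·(≡2) mod 29; (23|29)=+1, (2|29)=-1; (−1)^{-2·1·14}·(+1)^1·(-1)^-2 = +1.
v=19: a=19^-2·(≡3), b=19^0·(≡7) mod 19; (3|19)=-1, (7|19)=+1; (−1)^{-2·0·9}·(-1)^0·(+1)^-2 = +1.
v=7: a=7^0·(≡6), b=7^1·(≡6) mod 7; (6|7)=-1, (6|7)=-1; (−1)^{0·1·3}·(-1)^1·(-1)^0 = -1.
v=3: a=3^2·(≡1), b=3^0·(≡2) mod 3; (1|3)=+1, (2|3)=-1; (−1)^{2·0·1}·(+1)^0·(-1)^2 = +1.
v=13: a=13^1·(≡9), b=13^2·(≡10) mod 13; (9|13)=+1, (10|13)=+1; (−1)^{1·2·6}·(+1)^2·(+1)^1 = +1.
Ram(13, 6293) = {7, 31}; no ℚ_7-point on the conic.

[7, 31]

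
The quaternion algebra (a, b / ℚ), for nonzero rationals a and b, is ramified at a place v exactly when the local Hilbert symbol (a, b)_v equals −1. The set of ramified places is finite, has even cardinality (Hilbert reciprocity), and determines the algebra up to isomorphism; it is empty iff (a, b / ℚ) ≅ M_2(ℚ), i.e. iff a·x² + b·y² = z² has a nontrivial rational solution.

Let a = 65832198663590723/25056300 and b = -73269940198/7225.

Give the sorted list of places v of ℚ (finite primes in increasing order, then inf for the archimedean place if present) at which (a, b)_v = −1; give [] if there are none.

(a, b) ≡ (61161, -8847958) mod (ℚ^×)²; places V = {2, 3, 5, 7, 13, 17, 19, 29, 31, 37, ∞}.
(a,b)_29: α=1, u≡10; β=1, v≡28 (mod 29); (10|29)=-1, (28|29)=+1; sign (−1)^0·-1^1·+1^1 = -1.
(a,b)_∞: sgn(61161)=+, sgn(-8847958)=−, so +1.
(a,b)_37: α=1, u≡12; β=1, v≡28 (mod 37); (12|37)=+1, (28|37)=+1; sign (−1)^0·+1^1·+1^1 = +1.
(a,b)_3: α=-1, u≡2; β=0, v≡2 (mod 3); (2|3)=-1, (2|3)=-1; sign (−1)^0·-1^0·-1^-1 = -1.
(a,b)_13: α=4, u≡9; β=2, v≡11 (mod 13); (9|13)=+1, (11|13)=-1; sign (−1)^0·+1^2·-1^4 = +1.
(a,b)_19: α=1, u≡14; β=1, v≡18 (mod 19); (14|19)=-1, (18|19)=-1; sign (−1)^1·-1^1·-1^1 = -1.
(a,b)_2: α=-2, β=1; u≡1, v≡5 (mod 8); ε(u)ε(v)=0·0, αω(v)=-2·1, βω(u)=1·0; sum ≡ 0  ⇒  +1.
(a,b)_17: α=-4, u≡14; β=-2, v≡8 (mod 17); (14|17)=-1, (8|17)=+1; sign (−1)^0·-1^-2·+1^-4 = +1.
(a,b)_31: α=2, u≡24; β=1, v≡29 (mod 31); (24|31)=-1, (29|31)=-1; sign (−1)^0·-1^1·-1^2 = -1.
(a,b)_5: α=-2, u≡4; β=-2, v≡3 (mod 5); (4|5)=+1, (3|5)=-1; sign (−1)^0·+1^-2·-1^-2 = +1.
(a,b)_7: α=6, u≡2; β=3, v≡3 (mod 7); (2|7)=+1, (3|7)=-1; sign (−1)^0·+1^3·-1^6 = +1.
Ram(61161, -8847958) = {3, 19, 29, 31}; no ℚ_3-point on the conic.

[3, 19, 29, 31]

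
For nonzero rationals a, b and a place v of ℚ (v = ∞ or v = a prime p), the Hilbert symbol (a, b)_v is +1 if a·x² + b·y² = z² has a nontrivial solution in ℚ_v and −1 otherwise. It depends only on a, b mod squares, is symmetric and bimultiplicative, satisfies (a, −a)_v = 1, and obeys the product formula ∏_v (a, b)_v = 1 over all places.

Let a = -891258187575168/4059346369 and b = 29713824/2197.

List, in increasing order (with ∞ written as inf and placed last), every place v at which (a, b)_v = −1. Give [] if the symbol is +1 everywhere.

Mod squares: a ≡ -238, b ≡ 9282. Check v ∈ {∞, 2, 3, 7, 13, 17, 29, 31}.
v=13: a=13^-6·(≡9), b=13^-3·(≡10) mod 13; (9|13)=+1, (10|13)=+1; (−1)^{-6·-3·6}·(+1)^-3·(+1)^-6 = +1.
v=2: v_2(a)=7, v_2(b)=5; units ≡ 1, 1 (mod 8); ε·ε+αω+βω = 0·0+7·0+5·0 ≡ 0  ⇒  (a,b)_2 = +1.
v=∞: -238 < 0 and 9282 > 0  ⇒  (a,b)_∞ = +1.
v=31: a=31^2·(≡4), b=31^0·(≡12) mod 31; (4|31)=+1, (12|31)=-1; (−1)^{2·0·15}·(+1)^0·(-1)^2 = +1.
v=3: a=3^6·(≡2), b=3^3·(≡1) mod 3; (2|3)=-1, (1|3)=+1; (−1)^{6·3·1}·(-1)^3·(+1)^6 = -1.
v=17: a=17^5·(≡7), b=17^3·(≡16) mod 17; (7|17)=-1, (16|17)=+1; (−1)^{5·3·8}·(-1)^3·(+1)^5 = -1.
v=29: a=29^-2·(≡6), b=29^0·(≡14) mod 29; (6|29)=+1, (14|29)=-1; (−1)^{-2·0·14}·(+1)^0·(-1)^-2 = +1.
v=7: a=7^1·(≡1), b=7^1·(≡3) mod 7; (1|7)=+1, (3|7)=-1; (−1)^{1·1·3}·(+1)^1·(-1)^1 = +1.
|Ram(-238, 9282)| = 2, even; anisotropic at {3, 17}.

[3, 17]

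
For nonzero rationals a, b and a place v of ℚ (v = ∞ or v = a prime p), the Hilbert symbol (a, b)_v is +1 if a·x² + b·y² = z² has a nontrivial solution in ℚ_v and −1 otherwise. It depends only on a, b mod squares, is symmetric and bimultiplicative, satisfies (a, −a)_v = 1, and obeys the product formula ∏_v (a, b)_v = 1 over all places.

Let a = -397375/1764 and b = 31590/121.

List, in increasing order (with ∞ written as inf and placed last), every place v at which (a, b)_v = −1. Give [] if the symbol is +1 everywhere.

[3, 5]

Mod squares: a ≡ -55, b ≡ 390. Check v ∈ {∞, 2, 3, 5, 7, 11, 13, 17}.
v=∞: -55 < 0 and 390 > 0  ⇒  (a,b)_∞ = +1.
v=7: a=7^-2·(≡1), b=7^0·(≡3) mod 7; (1|7)=+1, (3|7)=-1; (−1)^{-2·0·3}·(+1)^0·(-1)^-2 = +1.
v=11: a=11^1·(≡8), b=11^-2·(≡9) mod 11; (8|11)=-1, (9|11)=+1; (−1)^{1·-2·5}·(-1)^-2·(+1)^1 = +1.
v=5: a=5^3·(≡4), b=5^1·(≡3) mod 5; (4|5)=+1, (3|5)=-1; (−1)^{3·1·2}·(+1)^1·(-1)^3 = -1.
v=2: v_2(a)=-2, v_2(b)=1; units ≡ 1, 3 (mod 8); ε·ε+αω+βω = 0·1+-2·1+1·0 ≡ 0  ⇒  (a,b)_2 = +1.
v=3: a=3^-2·(≡2), b=3^5·(≡1) mod 3; (2|3)=-1, (1|3)=+1; (−1)^{-2·5·1}·(-1)^5·(+1)^-2 = -1.
v=17: a=17^2·(≡8), b=17^0·(≡2) mod 17; (8|17)=+1, (2|17)=+1; (−1)^{2·0·8}·(+1)^0·(+1)^2 = +1.
v=13: a=13^0·(≡1), b=13^1·(≡3) mod 13; (1|13)=+1, (3|13)=+1; (−1)^{0·1·6}·(+1)^1·(+1)^0 = +1.
(-55, 390 / ℚ) ramifies at {3, 5}: a division algebra.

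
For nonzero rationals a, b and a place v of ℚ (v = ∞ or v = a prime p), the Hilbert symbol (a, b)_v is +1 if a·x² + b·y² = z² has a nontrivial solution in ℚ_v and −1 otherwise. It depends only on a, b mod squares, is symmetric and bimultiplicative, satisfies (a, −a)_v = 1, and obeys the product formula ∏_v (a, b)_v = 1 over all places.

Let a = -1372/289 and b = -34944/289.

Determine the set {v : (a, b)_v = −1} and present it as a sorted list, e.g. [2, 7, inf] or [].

[3, 7, 13, inf]

Mod squares: a ≡ -7, b ≡ -546. Check v ∈ {∞, 2, 3, 7, 13, 17}.
v=2: v_2(a)=2, v_2(b)=7; units ≡ 1, 7 (mod 8); ε·ε+αω+βω = 0·1+2·0+7·0 ≡ 0  ⇒  (a,b)_2 = +1.
v=7: a=7^3·(≡5), b=7^1·(≡3) mod 7; (5|7)=-1, (3|7)=-1; (−1)^{3·1·3}·(-1)^1·(-1)^3 = -1.
v=∞: -7 < 0 and -546 < 0  ⇒  (a,b)_∞ = -1.
v=13: a=13^0·(≡2), b=13^1·(≡1) mod 13; (2|13)=-1, (1|13)=+1; (−1)^{0·1·6}·(-1)^1·(+1)^0 = -1.
v=17: a=17^-2·(≡5), b=17^-2·(≡8) mod 17; (5|17)=-1, (8|17)=+1; (−1)^{-2·-2·8}·(-1)^-2·(+1)^-2 = +1.
v=3: a=3^0·(≡2), b=3^1·(≡1) mod 3; (2|3)=-1, (1|3)=+1; (−1)^{0·1·1}·(-1)^1·(+1)^0 = -1.
Ram(-7, -546) = {3, 7, 13, ∞}; no ℚ_3-point on the conic.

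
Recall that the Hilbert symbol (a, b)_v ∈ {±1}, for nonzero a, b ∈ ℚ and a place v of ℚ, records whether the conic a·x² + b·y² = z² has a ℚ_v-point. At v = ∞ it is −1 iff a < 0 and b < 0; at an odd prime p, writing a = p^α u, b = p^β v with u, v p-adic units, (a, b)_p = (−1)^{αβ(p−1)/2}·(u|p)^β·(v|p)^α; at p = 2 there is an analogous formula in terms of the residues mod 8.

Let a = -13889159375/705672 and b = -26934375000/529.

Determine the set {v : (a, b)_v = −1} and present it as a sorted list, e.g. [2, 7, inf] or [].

(a, b) ≡ (-910, -102) mod (ℚ^×)²; places V = {2, 3, 5, 7, 11, 13, 17, 23, ∞}.
(a,b)_5: α=5, u≡2; β=8, v≡2 (mod 5); (2|5)=-1, (2|5)=-1; sign (−1)^0·-1^8·-1^5 = -1.
(a,b)_11: α=-2, u≡4; β=0, v≡6 (mod 11); (4|11)=+1, (6|11)=-1; sign (−1)^0·+1^0·-1^-2 = +1.
(a,b)_23: α=0, u≡19; β=-2, v≡9 (mod 23); (19|23)=-1, (9|23)=+1; sign (−1)^0·-1^-2·+1^0 = +1.
(a,b)_13: α=3, u≡2; β=2, v≡11 (mod 13); (2|13)=-1, (11|13)=-1; sign (−1)^0·-1^2·-1^3 = -1.
(a,b)_3: α=-6, u≡2; β=1, v≡2 (mod 3); (2|3)=-1, (2|3)=-1; sign (−1)^0·-1^1·-1^-6 = -1.
(a,b)_∞: sgn(-910)=−, sgn(-102)=−, so -1.
(a,b)_7: α=1, u≡3; β=0, v≡5 (mod 7); (3|7)=-1, (5|7)=-1; sign (−1)^0·-1^0·-1^1 = -1.
(a,b)_2: α=-3, β=3; u≡1, v≡5 (mod 8); ε(u)ε(v)=0·0, αω(v)=-3·1, βω(u)=3·0; sum ≡ 1  ⇒  -1.
(a,b)_17: α=2, u≡8; β=1, v≡5 (mod 17); (8|17)=+1, (5|17)=-1; sign (−1)^0·+1^1·-1^2 = +1.
Ram(-910, -102) = {2, 3, 5, 7, 13, ∞}; no ℚ_2-point on the conic.

[2, 3, 5, 7, 13, inf]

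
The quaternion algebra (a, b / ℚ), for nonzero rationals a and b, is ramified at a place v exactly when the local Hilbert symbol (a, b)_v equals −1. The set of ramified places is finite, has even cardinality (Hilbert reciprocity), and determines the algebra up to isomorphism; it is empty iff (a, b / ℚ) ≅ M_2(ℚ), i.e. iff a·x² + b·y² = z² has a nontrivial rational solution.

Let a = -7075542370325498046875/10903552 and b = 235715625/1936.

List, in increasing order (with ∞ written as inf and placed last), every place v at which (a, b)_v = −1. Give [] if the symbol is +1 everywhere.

Mod squares: a ≡ -428978, b ≡ 145. Check v ∈ {∞, 2, 3, 5, 11, 17, 23, 29, 31, 37}.
v=11: a=11^-3·(≡6), b=11^-2·(≡7) mod 11; (6|11)=-1, (7|11)=-1; (−1)^{-3·-2·5}·(-1)^-2·(-1)^-3 = -1.
v=37: a=37^1·(≡31), b=37^0·(≡11) mod 37; (31|37)=-1, (11|37)=+1; (−1)^{1·0·18}·(-1)^0·(+1)^1 = +1.
v=29: a=29^2·(≡27), b=29^1·(≡20) mod 29; (27|29)=-1, (20|29)=+1; (−1)^{2·1·14}·(-1)^1·(+1)^2 = -1.
v=3: a=3^0·(≡1), b=3^2·(≡1) mod 3; (1|3)=+1, (1|3)=+1; (−1)^{0·2·1}·(+1)^2·(+1)^0 = +1.
v=31: a=31^1·(≡18), b=31^0·(≡24) mod 31; (18|31)=+1, (24|31)=-1; (−1)^{1·0·15}·(+1)^0·(-1)^1 = -1.
v=17: a=17^5·(≡3), b=17^2·(≡9) mod 17; (3|17)=-1, (9|17)=+1; (−1)^{5·2·8}·(-1)^2·(+1)^5 = +1.
v=∞: -428978 < 0 and 145 > 0  ⇒  (a,b)_∞ = +1.
v=5: a=5^10·(≡2), b=5^5·(≡4) mod 5; (2|5)=-1, (4|5)=+1; (−1)^{10·5·2}·(-1)^5·(+1)^10 = -1.
v=2: v_2(a)=-13, v_2(b)=-4; units ≡ 7, 1 (mod 8); ε·ε+αω+βω = 1·0+-13·0+-4·0 ≡ 0  ⇒  (a,b)_2 = +1.
v=23: a=23^2·(≡1), b=23^0·(≡14) mod 23; (1|23)=+1, (14|23)=-1; (−1)^{2·0·11}·(+1)^0·(-1)^2 = +1.
(-428978, 145 / ℚ) ramifies at {5, 11, 29, 31}: a division algebra.

[5, 11, 29, 31]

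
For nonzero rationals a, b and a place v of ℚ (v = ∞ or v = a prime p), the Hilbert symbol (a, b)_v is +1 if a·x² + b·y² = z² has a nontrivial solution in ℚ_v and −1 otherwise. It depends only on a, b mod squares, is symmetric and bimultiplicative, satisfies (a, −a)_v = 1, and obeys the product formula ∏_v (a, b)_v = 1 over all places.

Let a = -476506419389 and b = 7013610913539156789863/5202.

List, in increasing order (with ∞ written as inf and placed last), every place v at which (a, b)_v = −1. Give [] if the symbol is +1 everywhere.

(a, b) ≡ (-589589, 23374) mod (ℚ^×)²; places V = {2, 3, 7, 11, 13, 17, 19, 29, 31, ∞}.
(a,b)_3: α=0, u≡1; β=-2, v≡1 (mod 3); (1|3)=+1, (1|3)=+1; sign (−1)^0·+1^-2·+1^0 = +1.
(a,b)_19: α=1, u≡8; β=4, v≡11 (mod 19); (8|19)=-1, (11|19)=+1; sign (−1)^0·-1^4·+1^1 = +1.
(a,b)_11: α=1, u≡3; β=2, v≡8 (mod 11); (3|11)=+1, (8|11)=-1; sign (−1)^0·+1^2·-1^1 = -1.
(a,b)_13: α=1, u≡3; β=1, v≡3 (mod 13); (3|13)=+1, (3|13)=+1; sign (−1)^0·+1^1·+1^1 = +1.
(a,b)_29: α=2, u≡11; β=3, v≡20 (mod 29); (11|29)=-1, (20|29)=+1; sign (−1)^0·-1^3·+1^2 = -1.
(a,b)_∞: sgn(-589589)=−, sgn(23374)=+, so +1.
(a,b)_7: α=1, u≡1; β=2, v≡1 (mod 7); (1|7)=+1, (1|7)=+1; sign (−1)^0·+1^2·+1^1 = +1.
(a,b)_2: α=0, β=-1; u≡3, v≡7 (mod 8); ε(u)ε(v)=1·1, αω(v)=0·0, βω(u)=-1·1; sum ≡ 0  ⇒  +1.
(a,b)_17: α=0, u≡3; β=-2, v≡13 (mod 17); (3|17)=-1, (13|17)=+1; sign (−1)^0·-1^-2·+1^0 = +1.
(a,b)_31: α=3, u≡29; β=5, v≡18 (mod 31); (29|31)=-1, (18|31)=+1; sign (−1)^1·-1^5·+1^3 = +1.
|Ram(-589589, 23374)| = 2, even; anisotropic at {11, 29}.

[11, 29]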